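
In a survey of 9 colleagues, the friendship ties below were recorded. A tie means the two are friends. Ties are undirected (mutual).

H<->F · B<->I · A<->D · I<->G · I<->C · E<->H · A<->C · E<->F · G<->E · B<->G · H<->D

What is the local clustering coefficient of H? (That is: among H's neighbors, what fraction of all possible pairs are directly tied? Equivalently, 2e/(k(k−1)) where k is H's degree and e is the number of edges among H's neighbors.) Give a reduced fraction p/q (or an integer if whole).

H's neighbors: D, E, and F (k = 3).
Possible neighbor pairs: C(3,2) = 3. Edges among them: E–F → e = 1.
Clustering(H) = 1/3.

1/3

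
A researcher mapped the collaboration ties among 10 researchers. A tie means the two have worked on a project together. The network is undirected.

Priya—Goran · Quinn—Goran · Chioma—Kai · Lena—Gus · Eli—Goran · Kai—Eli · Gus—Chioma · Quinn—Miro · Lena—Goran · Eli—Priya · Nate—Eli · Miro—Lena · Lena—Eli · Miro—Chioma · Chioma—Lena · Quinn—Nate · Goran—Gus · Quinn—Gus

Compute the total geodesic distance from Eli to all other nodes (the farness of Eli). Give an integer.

Distances from Eli: Chioma:2, Goran:1, Gus:2, Kai:1, Lena:1, Miro:2, Nate:1, Priya:1, Quinn:2.
Sum = 2 + 1 + 2 + 1 + 1 + 2 + 1 + 1 + 2 = 13.

13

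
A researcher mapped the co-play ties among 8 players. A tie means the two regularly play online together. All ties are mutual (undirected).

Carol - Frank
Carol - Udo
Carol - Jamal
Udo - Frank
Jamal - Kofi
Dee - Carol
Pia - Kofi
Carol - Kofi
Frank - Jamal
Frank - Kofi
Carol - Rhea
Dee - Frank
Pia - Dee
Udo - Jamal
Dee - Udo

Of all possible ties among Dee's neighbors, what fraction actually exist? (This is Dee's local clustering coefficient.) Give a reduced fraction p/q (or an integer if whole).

1/2

Dee's neighbors: Carol, Frank, Pia, and Udo (k = 4).
Possible neighbor pairs: C(4,2) = 6. Edges among them: Carol–Frank, Carol–Udo, Frank–Udo → e = 3.
Clustering(Dee) = 3/6 = 1/2.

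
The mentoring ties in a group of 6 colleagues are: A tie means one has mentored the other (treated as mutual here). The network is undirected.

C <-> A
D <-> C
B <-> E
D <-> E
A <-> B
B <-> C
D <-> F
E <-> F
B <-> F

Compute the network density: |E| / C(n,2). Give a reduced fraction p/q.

3/5

There are 9 edges and 6 nodes, so the maximum possible is C(6,2) = 15.
Density = 9/15 = 3/5.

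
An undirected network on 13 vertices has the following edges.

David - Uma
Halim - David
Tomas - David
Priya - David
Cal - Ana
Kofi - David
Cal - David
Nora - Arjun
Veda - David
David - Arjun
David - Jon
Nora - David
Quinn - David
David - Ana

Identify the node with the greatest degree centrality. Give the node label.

Degrees — Ana:2, Arjun:2, Cal:2, David:12, Halim:1, Jon:1, Kofi:1, Nora:2, Priya:1, Quinn:1, Tomas:1, Uma:1, Veda:1.
The maximum is 12, attained only by David.

David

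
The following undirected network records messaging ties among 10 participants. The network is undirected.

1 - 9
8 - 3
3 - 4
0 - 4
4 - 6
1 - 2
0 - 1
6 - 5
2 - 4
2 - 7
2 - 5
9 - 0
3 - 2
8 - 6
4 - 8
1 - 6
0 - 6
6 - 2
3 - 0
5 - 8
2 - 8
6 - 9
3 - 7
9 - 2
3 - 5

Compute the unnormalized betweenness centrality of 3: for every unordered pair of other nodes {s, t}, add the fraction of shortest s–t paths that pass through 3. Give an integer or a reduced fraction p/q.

Pairs whose geodesics pass through 3 — 0–8: 1/3; 0–7: 1; 0–5: 1/2; 0–2: 1/5; 8–7: 1/2; 7–5: 1/2; 7–4: 1/2; 5–4: 1/4.
All other pairs contribute 0.
Summing the contributions gives betweenness(3) = 227/60.

227/60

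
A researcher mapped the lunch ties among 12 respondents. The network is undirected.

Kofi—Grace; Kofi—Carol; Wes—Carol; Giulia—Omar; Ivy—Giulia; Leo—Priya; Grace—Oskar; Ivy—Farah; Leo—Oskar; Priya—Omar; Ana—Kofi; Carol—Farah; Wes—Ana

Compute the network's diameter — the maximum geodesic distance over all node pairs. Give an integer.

6

Eccentricity of each node (its greatest distance to any other): Ana:6, Carol:5, Farah:5, Giulia:5, Grace:5, Ivy:5, Kofi:5, Leo:5, Omar:6, Oskar:5, Priya:6, Wes:6.
The maximum eccentricity is 6, realized for instance by the pair Ana–Omar via Ana – Kofi – Carol – Farah – Ivy – Giulia – Omar. So the diameter is 6.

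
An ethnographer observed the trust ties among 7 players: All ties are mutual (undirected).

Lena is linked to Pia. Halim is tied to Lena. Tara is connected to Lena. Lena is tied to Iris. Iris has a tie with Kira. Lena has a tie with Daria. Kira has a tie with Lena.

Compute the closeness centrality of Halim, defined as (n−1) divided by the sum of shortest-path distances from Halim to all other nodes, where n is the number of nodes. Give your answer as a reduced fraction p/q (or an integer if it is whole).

6/11

Distances from Halim: Daria:2, Iris:2, Kira:2, Lena:1, Pia:2, Tara:2. Sum = 11.
n = 7, so closeness = 6/11.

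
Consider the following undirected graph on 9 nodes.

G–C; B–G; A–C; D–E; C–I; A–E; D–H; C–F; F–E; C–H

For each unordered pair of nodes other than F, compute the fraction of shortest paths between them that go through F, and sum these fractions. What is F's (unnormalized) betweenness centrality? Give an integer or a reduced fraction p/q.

2

Pairs whose geodesics pass through F — G–E: 1/2; I–E: 1/2; C–E: 1/2; E–B: 1/2.
All other pairs contribute 0.
Summing the contributions gives betweenness(F) = 2.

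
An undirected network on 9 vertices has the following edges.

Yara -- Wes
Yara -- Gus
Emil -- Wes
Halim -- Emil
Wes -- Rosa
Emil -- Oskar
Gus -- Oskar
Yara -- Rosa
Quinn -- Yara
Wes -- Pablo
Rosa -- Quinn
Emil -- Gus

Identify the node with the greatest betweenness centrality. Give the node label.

Wes

Unnormalized betweenness of each node: Emil:21/2, Gus:25/6, Halim:0, Oskar:0, Pablo:0, Quinn:0, Rosa:5/3, Wes:71/6, Yara:41/6.
Wes has the largest value, 71/6, making it the main broker — the node through which the most shortest paths run.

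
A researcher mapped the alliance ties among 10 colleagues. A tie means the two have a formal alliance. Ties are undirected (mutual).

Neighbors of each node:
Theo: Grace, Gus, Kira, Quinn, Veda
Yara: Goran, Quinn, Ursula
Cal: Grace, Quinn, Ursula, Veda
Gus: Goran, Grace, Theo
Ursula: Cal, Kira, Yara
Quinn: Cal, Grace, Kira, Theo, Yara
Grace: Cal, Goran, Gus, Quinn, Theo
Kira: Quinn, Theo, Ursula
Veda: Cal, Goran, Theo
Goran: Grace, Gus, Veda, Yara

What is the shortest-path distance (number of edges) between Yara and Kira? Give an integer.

2

One shortest route is Yara – Ursula – Kira, which uses 2 edges, and Yara and Kira are not directly tied, so nothing shorter exists. So d(Yara,Kira) = 2.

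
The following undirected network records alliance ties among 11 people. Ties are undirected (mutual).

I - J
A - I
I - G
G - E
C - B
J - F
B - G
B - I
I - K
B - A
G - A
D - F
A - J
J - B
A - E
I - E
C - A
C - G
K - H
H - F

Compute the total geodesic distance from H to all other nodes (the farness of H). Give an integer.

Distances from H: A:3, B:3, C:4, D:2, E:3, F:1, G:3, I:2, J:2, K:1.
Sum = 3 + 3 + 4 + 2 + 3 + 1 + 3 + 2 + 2 + 1 = 24.

24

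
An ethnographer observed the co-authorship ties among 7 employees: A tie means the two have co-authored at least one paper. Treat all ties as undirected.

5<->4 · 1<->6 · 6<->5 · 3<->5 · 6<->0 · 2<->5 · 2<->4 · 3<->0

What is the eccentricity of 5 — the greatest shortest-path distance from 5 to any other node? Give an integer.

2

Distances from 5: 0:2, 1:2, 2:1, 3:1, 4:1, 6:1.
The largest is 2 (to 1 and 0), so the eccentricity of 5 is 2.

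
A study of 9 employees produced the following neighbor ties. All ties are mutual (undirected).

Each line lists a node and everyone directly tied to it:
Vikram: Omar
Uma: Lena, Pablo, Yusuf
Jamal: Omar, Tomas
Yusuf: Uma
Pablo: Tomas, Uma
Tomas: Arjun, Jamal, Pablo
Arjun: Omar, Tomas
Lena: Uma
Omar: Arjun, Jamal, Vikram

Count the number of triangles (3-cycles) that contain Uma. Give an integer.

0

Uma's neighbors are Lena, Pablo, and Yusuf, but none of them are tied to each other, so no triangle contains Uma.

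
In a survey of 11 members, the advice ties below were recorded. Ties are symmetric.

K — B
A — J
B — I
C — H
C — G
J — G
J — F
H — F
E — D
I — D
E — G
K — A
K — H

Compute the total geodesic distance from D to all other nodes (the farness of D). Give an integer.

27

Distances from D: A:4, B:2, C:3, E:1, F:4, G:2, H:4, I:1, J:3, K:3.
Sum = 4 + 2 + 3 + 1 + 4 + 2 + 4 + 1 + 3 + 3 = 27.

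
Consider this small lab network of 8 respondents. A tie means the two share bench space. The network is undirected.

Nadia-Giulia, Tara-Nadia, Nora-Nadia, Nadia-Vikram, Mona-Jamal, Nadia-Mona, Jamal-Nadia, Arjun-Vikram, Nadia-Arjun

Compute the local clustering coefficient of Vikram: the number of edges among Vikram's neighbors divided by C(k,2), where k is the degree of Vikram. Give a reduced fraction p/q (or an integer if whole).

Vikram's neighbors: Arjun and Nadia (k = 2).
Possible neighbor pairs: C(2,2) = 1. Edges among them: Arjun–Nadia → e = 1.
Clustering(Vikram) = 1/1.

1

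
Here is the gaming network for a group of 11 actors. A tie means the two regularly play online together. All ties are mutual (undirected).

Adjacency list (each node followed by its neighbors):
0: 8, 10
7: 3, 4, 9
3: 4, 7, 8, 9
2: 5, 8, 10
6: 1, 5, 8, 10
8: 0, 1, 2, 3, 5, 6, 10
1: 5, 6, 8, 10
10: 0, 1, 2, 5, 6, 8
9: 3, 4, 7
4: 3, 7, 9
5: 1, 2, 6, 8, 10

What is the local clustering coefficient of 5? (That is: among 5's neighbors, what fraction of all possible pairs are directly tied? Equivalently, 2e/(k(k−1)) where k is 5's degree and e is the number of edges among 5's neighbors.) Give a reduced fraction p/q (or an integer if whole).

5's neighbors: 1, 2, 6, 8, and 10 (k = 5).
Possible neighbor pairs: C(5,2) = 10. Edges among them: 1–6, 1–8, 1–10, 2–8, 2–10, 6–8, 6–10, 8–10 → e = 8.
Clustering(5) = 8/10 = 4/5.

4/5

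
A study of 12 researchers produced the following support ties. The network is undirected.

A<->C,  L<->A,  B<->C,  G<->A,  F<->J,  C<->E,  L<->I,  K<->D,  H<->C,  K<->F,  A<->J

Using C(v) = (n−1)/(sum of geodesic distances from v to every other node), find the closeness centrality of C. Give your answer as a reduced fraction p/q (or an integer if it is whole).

Distances from C: A:1, B:1, D:5, E:1, F:3, G:2, H:1, I:3, J:2, K:4, L:2. Sum = 25.
n = 12, so closeness = 11/25.

11/25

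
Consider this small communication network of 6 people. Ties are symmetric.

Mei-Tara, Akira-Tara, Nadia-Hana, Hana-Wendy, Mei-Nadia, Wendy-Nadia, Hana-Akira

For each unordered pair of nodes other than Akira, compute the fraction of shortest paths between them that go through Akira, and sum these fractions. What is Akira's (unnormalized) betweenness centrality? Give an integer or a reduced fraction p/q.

3/2

Pairs whose geodesics pass through Akira — Tara–Wendy: 1/2; Tara–Hana: 1.
All other pairs contribute 0.
Summing the contributions gives betweenness(Akira) = 3/2.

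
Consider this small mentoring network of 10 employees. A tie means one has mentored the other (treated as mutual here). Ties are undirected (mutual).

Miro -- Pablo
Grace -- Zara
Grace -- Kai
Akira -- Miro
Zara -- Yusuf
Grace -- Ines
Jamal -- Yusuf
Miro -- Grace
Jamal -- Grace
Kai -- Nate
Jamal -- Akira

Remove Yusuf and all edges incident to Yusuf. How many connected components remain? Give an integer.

1

Yusuf's neighbors (Jamal and Zara) remain reachable from one another through other ties, so the rest of the network stays in one piece.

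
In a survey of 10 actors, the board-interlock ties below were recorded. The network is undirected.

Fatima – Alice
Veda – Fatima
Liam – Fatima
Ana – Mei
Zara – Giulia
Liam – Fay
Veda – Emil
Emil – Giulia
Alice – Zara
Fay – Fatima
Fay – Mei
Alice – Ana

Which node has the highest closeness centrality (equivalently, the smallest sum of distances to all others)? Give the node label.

Farness (sum of distances to all others) for each node — Alice:16, Ana:21, Emil:23, Fatima:15, Fay:19, Giulia:24, Liam:21, Mei:22, Veda:19, Zara:20.
The smallest farness is 15, for Fatima, so Fatima has the highest closeness.

Fatima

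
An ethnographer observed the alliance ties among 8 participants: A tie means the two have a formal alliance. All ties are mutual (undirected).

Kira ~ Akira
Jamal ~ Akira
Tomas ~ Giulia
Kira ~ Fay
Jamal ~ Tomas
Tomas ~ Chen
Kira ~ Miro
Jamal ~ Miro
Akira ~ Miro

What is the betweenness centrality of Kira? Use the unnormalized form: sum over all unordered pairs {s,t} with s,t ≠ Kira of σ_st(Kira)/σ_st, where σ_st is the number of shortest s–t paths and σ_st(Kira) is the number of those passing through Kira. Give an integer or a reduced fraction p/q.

6

Pairs whose geodesics pass through Kira — Jamal–Fay: 2/2; Fay–Akira: 1; Fay–Miro: 1; Fay–Giulia: 2/2; Fay–Chen: 2/2; Fay–Tomas: 2/2.
All other pairs contribute 0.
Summing the contributions gives betweenness(Kira) = 6.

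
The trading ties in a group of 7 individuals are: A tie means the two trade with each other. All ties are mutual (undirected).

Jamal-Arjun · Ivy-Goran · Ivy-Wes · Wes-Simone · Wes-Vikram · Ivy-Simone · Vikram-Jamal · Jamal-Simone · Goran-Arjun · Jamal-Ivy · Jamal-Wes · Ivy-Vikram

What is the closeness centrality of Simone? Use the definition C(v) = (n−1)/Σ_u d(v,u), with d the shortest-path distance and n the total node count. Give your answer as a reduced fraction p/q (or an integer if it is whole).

2/3

Distances from Simone: Arjun:2, Goran:2, Ivy:1, Jamal:1, Vikram:2, Wes:1. Sum = 9.
n = 7, so closeness = 6/9 = 2/3.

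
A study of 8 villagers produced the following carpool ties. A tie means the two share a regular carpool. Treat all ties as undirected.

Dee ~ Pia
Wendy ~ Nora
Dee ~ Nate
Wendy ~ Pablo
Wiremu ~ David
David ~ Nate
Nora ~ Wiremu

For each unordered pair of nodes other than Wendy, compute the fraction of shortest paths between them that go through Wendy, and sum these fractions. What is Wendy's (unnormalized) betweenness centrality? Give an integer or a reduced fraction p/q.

6

Pairs whose geodesics pass through Wendy — Nora–Pablo: 1; Wiremu–Pablo: 1; Dee–Pablo: 1; Nate–Pablo: 1; David–Pablo: 1; Pablo–Pia: 1.
All other pairs contribute 0.
Summing the contributions gives betweenness(Wendy) = 6.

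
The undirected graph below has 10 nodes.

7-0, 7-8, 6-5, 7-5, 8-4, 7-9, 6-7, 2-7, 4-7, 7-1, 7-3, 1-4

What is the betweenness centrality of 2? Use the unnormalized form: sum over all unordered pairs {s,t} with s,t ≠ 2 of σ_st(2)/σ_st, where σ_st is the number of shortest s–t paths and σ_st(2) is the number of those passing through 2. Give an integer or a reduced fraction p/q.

No shortest path between any pair of other nodes passes through 2.
Summing the contributions gives betweenness(2) = 0.

0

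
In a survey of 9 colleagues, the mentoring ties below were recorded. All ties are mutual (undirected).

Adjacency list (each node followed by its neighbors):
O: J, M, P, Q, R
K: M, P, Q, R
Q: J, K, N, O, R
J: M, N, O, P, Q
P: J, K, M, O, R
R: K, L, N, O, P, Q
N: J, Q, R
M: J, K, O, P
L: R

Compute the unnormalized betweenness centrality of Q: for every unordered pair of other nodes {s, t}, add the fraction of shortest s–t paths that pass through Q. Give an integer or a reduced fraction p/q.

Pairs whose geodesics pass through Q — J–K: 1/3; J–R: 1/4; J–L: 1/4; O–K: 1/4; O–N: 1/3; K–N: 1/2.
All other pairs contribute 0.
Summing the contributions gives betweenness(Q) = 23/12.

23/12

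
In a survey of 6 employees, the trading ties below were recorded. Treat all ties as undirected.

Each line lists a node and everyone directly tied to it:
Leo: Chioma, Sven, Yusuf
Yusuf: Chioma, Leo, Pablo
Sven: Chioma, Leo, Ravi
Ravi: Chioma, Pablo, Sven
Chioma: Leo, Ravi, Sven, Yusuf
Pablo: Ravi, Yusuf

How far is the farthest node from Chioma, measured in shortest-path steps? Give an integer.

2

Distances from Chioma: Leo:1, Pablo:2, Ravi:1, Sven:1, Yusuf:1.
The largest is 2 (to Pablo), so the eccentricity of Chioma is 2.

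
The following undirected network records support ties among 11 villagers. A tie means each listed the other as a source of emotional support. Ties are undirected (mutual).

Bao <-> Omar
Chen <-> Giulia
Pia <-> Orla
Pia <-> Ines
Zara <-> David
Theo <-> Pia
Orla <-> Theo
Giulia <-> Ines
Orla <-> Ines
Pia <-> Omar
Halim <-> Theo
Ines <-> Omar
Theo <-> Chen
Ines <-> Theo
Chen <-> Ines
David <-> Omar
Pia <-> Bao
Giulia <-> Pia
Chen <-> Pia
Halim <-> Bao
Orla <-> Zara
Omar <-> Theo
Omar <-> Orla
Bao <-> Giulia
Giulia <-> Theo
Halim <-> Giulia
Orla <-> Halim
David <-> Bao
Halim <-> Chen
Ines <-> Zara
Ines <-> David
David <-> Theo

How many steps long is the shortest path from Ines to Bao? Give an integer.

One shortest route is Ines – Omar – Bao, which uses 2 edges, and Ines and Bao are not directly tied, so nothing shorter exists. So d(Ines,Bao) = 2.

2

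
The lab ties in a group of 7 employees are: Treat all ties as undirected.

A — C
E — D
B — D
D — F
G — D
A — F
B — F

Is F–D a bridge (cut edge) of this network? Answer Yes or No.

Even without that edge, F still reaches D via F – B – D, so the network stays connected. Not a bridge.

No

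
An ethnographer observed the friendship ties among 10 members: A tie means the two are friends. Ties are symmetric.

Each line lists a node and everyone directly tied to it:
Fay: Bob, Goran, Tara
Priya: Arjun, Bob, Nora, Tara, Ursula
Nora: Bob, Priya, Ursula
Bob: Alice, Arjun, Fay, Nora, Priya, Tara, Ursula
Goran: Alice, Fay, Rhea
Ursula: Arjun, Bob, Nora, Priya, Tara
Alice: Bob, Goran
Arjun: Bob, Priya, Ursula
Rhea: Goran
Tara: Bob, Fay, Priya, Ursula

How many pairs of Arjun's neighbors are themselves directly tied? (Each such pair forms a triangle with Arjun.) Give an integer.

3

Arjun's neighbors: Bob, Priya, and Ursula.
Neighbor pairs that are themselves tied: Arjun–Bob–Priya; Arjun–Bob–Ursula; Arjun–Priya–Ursula. Each forms one triangle with Arjun, for 3 in total.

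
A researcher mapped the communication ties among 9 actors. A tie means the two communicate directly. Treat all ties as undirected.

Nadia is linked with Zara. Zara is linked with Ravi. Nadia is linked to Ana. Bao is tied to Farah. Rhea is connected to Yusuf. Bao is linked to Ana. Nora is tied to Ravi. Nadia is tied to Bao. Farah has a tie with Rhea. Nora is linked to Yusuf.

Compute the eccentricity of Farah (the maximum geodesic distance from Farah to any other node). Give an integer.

4

Distances from Farah: Ana:2, Bao:1, Nadia:2, Nora:3, Ravi:4, Rhea:1, Yusuf:2, Zara:3.
The largest is 4 (to Ravi), so the eccentricity of Farah is 4.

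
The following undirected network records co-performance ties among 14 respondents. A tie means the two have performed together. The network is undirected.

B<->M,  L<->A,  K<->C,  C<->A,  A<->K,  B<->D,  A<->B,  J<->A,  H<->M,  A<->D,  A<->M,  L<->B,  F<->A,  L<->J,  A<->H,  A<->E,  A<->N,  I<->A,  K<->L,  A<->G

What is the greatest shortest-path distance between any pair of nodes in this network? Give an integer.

2

Eccentricity of each node (its greatest distance to any other): A:1, B:2, C:2, D:2, E:2, F:2, G:2, H:2, I:2, J:2, K:2, L:2, M:2, N:2.
The maximum eccentricity is 2, realized for instance by the pair G–J via G – A – J. So the diameter is 2.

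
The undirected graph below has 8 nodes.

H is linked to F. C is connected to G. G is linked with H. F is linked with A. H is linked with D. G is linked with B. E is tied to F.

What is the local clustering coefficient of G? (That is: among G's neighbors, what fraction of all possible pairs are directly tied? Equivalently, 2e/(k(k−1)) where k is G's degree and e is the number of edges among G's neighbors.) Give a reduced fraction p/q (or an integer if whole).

0

G's neighbors: B, C, and H (k = 3).
Possible neighbor pairs: C(3,2) = 3. Edges among them: none → e = 0.
Clustering(G) = 0/3 = 0.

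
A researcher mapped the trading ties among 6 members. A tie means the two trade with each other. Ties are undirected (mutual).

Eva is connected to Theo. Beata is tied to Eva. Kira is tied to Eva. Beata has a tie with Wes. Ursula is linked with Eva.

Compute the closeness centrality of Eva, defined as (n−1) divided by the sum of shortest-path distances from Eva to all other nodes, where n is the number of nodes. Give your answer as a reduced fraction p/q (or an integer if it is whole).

5/6

Distances from Eva: Beata:1, Kira:1, Theo:1, Ursula:1, Wes:2. Sum = 6.
n = 6, so closeness = 5/6.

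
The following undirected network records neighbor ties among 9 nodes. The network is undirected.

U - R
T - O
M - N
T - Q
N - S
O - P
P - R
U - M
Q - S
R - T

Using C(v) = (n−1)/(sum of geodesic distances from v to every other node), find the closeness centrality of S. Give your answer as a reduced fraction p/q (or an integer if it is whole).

Distances from S: M:2, N:1, O:3, P:4, Q:1, R:3, T:2, U:3. Sum = 19.
n = 9, so closeness = 8/19.

8/19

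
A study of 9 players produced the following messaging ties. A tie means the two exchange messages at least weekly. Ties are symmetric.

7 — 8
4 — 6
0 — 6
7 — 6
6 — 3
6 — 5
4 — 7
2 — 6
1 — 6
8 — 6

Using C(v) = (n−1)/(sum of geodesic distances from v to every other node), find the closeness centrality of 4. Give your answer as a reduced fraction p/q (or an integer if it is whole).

Distances from 4: 0:2, 1:2, 2:2, 3:2, 5:2, 6:1, 7:1, 8:2. Sum = 14.
n = 9, so closeness = 8/14 = 4/7.

4/7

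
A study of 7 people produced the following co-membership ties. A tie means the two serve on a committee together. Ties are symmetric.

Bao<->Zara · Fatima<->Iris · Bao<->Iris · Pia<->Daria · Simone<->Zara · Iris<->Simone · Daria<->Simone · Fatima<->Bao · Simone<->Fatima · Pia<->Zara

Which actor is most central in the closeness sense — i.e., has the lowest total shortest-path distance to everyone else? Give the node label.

Simone

Farness (sum of distances to all others) for each node — Bao:10, Daria:11, Fatima:10, Iris:10, Pia:12, Simone:8, Zara:9.
The smallest farness is 8, for Simone, so Simone has the highest closeness.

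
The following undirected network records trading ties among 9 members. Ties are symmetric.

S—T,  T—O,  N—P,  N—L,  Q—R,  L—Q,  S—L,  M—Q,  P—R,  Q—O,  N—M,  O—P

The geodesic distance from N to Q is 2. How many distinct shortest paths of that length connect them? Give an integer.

2

The shortest distance is 2. The length-2 paths are: N–L–Q; N–M–Q.
That gives 2 distinct shortest paths.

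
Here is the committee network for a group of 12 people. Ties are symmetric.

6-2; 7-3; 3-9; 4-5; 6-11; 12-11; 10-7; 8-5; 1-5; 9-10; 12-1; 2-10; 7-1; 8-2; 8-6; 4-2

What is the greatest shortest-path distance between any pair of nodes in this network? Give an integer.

Eccentricity of each node (its greatest distance to any other): 1:3, 2:3, 3:4, 4:4, 5:4, 6:4, 7:3, 8:4, 9:4, 10:3, 11:4, 12:4.
The maximum eccentricity is 4, realized for instance by the pair 5–9 via 5 – 8 – 2 – 10 – 9. So the diameter is 4.

4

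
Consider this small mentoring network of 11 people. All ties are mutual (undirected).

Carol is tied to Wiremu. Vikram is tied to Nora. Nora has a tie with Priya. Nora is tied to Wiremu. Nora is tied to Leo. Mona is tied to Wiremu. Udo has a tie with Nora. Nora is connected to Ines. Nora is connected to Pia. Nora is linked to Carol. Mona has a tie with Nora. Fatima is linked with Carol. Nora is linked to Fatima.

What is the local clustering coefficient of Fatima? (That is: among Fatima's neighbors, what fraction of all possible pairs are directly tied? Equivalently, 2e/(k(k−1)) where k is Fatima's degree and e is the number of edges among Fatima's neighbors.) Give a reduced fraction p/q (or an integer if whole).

Fatima's neighbors: Carol and Nora (k = 2).
Possible neighbor pairs: C(2,2) = 1. Edges among them: Carol–Nora → e = 1.
Clustering(Fatima) = 1/1.

1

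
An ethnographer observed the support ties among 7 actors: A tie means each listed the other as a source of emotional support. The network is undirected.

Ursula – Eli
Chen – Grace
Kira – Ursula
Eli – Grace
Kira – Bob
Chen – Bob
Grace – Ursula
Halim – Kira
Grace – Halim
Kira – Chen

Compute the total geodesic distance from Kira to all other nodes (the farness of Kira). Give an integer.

Distances from Kira: Bob:1, Chen:1, Eli:2, Grace:2, Halim:1, Ursula:1.
Sum = 1 + 1 + 2 + 2 + 1 + 1 = 8.

8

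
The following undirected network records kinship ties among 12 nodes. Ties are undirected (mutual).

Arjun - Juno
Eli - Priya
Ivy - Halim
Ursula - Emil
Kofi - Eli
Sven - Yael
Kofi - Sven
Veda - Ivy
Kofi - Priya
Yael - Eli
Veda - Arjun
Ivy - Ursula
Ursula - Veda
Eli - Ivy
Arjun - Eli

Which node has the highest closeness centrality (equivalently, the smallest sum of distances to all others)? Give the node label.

Eli

Farness (sum of distances to all others) for each node — Arjun:22, Eli:18, Emil:35, Halim:30, Ivy:20, Juno:32, Kofi:25, Priya:26, Sven:33, Ursula:25, Veda:24, Yael:26.
The smallest farness is 18, for Eli, so Eli has the highest closeness.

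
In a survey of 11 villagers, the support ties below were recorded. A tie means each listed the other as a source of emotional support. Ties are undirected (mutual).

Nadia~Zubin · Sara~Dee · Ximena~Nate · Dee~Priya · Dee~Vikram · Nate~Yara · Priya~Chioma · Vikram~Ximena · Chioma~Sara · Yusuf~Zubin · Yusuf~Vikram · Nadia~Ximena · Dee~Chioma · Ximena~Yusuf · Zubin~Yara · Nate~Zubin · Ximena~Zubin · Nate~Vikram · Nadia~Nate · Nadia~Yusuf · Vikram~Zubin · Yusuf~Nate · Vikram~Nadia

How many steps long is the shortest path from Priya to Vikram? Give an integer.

2

One shortest route is Priya – Dee – Vikram, which uses 2 edges, and Priya and Vikram are not directly tied, so nothing shorter exists. So d(Priya,Vikram) = 2.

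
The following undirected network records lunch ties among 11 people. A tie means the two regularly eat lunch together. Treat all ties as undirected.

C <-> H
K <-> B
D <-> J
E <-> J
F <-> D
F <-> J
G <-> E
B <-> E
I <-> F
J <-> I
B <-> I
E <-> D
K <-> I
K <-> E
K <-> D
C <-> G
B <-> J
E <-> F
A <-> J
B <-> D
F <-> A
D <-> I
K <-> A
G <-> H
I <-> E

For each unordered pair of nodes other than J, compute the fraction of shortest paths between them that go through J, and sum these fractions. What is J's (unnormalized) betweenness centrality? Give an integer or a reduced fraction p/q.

11/4

Pairs whose geodesics pass through J — G–A: 1/3; H–A: 1/3; C–A: 1/3; D–A: 1/3; E–A: 1/3; A–I: 1/3; A–B: 1/2; B–F: 1/4.
All other pairs contribute 0.
Summing the contributions gives betweenness(J) = 11/4.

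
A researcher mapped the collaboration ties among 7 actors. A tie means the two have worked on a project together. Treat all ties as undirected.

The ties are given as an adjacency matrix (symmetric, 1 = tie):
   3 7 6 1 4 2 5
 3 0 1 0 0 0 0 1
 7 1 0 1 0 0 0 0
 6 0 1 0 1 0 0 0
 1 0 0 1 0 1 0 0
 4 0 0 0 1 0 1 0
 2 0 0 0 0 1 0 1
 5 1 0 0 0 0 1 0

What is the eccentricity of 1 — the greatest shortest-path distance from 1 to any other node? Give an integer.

Distances from 1: 2:2, 3:3, 4:1, 5:3, 6:1, 7:2.
The largest is 3 (to 3 and 5), so the eccentricity of 1 is 3.

3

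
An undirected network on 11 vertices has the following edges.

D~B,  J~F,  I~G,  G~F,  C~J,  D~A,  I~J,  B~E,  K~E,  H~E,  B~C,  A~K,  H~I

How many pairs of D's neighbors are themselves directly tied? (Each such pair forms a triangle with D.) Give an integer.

0

D's neighbors are A and B, but none of them are tied to each other, so no triangle contains D.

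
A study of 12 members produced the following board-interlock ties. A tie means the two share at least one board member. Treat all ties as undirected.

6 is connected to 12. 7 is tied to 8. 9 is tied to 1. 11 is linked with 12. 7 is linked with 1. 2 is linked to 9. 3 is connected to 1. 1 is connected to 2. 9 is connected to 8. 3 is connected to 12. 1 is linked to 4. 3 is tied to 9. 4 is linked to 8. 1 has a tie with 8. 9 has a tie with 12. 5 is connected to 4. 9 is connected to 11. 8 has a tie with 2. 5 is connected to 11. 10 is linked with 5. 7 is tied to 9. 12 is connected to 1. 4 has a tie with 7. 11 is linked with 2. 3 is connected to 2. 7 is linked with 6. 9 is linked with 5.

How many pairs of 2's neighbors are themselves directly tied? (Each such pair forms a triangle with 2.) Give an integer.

6

2's neighbors: 1, 3, 8, 9, and 11.
Neighbor pairs that are themselves tied: 2–1–3; 2–1–8; 2–1–9; 2–3–9; 2–8–9; 2–9–11. Each forms one triangle with 2, for 6 in total.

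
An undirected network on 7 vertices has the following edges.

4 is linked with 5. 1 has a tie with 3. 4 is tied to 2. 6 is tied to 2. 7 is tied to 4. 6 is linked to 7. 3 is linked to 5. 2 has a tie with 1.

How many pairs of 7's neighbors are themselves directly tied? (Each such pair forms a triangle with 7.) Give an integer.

7's neighbors are 4 and 6, but none of them are tied to each other, so no triangle contains 7.

0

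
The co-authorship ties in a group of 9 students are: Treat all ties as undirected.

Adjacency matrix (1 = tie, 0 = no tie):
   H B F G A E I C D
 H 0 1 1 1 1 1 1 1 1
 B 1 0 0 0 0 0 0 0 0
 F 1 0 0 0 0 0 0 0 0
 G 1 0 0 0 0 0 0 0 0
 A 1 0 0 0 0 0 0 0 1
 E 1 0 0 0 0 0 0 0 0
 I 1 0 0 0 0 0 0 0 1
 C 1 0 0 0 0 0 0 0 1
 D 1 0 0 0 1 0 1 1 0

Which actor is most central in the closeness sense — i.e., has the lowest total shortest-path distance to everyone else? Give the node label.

H

Farness (sum of distances to all others) for each node — A:14, B:15, C:14, D:12, E:15, F:15, G:15, H:8, I:14.
The smallest farness is 8, for H, so H has the highest closeness.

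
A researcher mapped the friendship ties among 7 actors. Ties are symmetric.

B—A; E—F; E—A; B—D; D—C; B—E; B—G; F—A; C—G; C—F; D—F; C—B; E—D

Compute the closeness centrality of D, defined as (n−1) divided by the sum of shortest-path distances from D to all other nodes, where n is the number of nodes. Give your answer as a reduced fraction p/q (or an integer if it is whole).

Distances from D: A:2, B:1, C:1, E:1, F:1, G:2. Sum = 8.
n = 7, so closeness = 6/8 = 3/4.

3/4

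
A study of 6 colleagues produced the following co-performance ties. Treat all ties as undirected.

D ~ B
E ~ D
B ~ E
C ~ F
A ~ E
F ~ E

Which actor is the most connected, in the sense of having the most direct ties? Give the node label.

Degrees — A:1, B:2, C:1, D:2, E:4, F:2.
The maximum is 4, attained only by E.

E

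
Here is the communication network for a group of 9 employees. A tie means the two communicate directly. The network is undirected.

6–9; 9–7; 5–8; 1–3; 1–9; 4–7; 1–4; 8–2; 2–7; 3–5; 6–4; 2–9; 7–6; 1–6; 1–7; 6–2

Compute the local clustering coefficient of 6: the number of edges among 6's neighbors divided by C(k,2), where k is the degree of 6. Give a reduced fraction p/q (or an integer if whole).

7/10

6's neighbors: 1, 2, 4, 7, and 9 (k = 5).
Possible neighbor pairs: C(5,2) = 10. Edges among them: 1–4, 1–7, 1–9, 2–7, 2–9, 4–7, 7–9 → e = 7.
Clustering(6) = 7/10.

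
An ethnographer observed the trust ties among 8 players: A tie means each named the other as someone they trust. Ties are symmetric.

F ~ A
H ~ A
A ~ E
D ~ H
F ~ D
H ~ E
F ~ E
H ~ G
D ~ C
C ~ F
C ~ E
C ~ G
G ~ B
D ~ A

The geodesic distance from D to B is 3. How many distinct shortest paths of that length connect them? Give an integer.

2

The shortest distance is 3. The length-3 paths are: D–C–G–B; D–H–G–B.
That gives 2 distinct shortest paths.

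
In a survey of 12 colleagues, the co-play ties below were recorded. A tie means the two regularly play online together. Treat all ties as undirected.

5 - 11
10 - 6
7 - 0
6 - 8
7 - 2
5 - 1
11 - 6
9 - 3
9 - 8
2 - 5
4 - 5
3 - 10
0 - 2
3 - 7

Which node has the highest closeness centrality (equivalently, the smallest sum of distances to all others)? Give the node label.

5

Farness (sum of distances to all others) for each node — 0:29, 1:33, 2:24, 3:25, 4:33, 5:23, 6:25, 7:24, 8:30, 9:31, 10:27, 11:24.
The smallest farness is 23, for 5, so 5 has the highest closeness.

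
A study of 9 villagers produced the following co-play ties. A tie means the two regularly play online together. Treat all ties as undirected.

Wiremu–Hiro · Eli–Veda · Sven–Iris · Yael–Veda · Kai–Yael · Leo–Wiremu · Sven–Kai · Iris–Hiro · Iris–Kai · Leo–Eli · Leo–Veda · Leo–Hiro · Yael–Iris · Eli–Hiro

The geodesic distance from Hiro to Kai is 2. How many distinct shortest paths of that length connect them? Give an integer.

The shortest distance is 2, and the only length-2 path is Hiro–Iris–Kai. So there is exactly 1 shortest path.

1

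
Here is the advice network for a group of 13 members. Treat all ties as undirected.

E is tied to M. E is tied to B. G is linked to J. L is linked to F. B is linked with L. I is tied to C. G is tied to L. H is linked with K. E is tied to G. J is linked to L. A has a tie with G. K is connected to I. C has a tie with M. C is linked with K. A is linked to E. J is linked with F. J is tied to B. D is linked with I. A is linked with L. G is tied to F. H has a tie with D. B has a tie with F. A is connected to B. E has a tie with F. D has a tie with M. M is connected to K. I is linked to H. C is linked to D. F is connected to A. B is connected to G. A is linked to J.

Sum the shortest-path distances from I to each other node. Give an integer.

35

Distances from I: A:4, B:4, C:1, D:1, E:3, F:4, G:4, H:1, J:5, K:1, L:5, M:2.
Sum = 4 + 4 + 1 + 1 + 3 + 4 + 4 + 1 + 5 + 1 + 5 + 2 = 35.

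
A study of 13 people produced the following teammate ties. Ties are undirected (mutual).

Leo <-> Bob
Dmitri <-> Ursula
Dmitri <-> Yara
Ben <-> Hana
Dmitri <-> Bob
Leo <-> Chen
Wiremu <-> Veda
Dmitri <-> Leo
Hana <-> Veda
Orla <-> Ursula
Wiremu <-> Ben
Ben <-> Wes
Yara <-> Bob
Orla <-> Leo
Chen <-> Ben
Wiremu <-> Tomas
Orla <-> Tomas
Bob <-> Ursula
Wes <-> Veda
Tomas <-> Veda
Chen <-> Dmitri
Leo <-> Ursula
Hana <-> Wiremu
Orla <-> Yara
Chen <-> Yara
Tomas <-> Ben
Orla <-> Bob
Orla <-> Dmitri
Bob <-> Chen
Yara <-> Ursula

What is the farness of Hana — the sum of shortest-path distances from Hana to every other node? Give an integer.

28

Distances from Hana: Ben:1, Bob:3, Chen:2, Dmitri:3, Leo:3, Orla:3, Tomas:2, Ursula:4, Veda:1, Wes:2, Wiremu:1, Yara:3.
Sum = 1 + 3 + 2 + 3 + 3 + 3 + 2 + 4 + 1 + 2 + 1 + 3 = 28.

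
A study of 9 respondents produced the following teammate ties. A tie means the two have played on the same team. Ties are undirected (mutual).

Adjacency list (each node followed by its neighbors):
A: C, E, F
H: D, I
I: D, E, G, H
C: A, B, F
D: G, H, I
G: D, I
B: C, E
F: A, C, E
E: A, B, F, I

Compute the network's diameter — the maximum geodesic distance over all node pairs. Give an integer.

4

Eccentricity of each node (its greatest distance to any other): A:3, B:3, C:4, D:4, E:2, F:3, G:4, H:4, I:3.
The maximum eccentricity is 4, realized for instance by the pair C–H via C – B – E – I – H. So the diameter is 4.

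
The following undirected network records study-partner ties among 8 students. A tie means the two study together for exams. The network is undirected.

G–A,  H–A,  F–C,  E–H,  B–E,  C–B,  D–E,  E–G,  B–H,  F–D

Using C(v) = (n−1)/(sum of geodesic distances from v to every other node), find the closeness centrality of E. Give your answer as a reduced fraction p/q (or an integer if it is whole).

7/10

Distances from E: A:2, B:1, C:2, D:1, F:2, G:1, H:1. Sum = 10.
n = 8, so closeness = 7/10.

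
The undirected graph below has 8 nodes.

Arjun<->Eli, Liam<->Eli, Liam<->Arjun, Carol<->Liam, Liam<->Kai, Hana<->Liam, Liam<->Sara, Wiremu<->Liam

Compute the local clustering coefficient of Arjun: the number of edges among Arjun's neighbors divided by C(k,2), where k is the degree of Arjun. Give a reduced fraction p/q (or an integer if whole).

1

Arjun's neighbors: Eli and Liam (k = 2).
Possible neighbor pairs: C(2,2) = 1. Edges among them: Eli–Liam → e = 1.
Clustering(Arjun) = 1/1.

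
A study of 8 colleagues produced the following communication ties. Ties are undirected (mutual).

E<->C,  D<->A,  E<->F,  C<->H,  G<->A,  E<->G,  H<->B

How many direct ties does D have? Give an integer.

D is directly tied to A. That is 1 neighbor, so the degree of D is 1.

1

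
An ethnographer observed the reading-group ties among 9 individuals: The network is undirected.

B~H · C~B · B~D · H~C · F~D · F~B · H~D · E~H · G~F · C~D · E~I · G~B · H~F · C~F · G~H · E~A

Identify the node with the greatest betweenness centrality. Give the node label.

H

Unnormalized betweenness of each node: A:0, B:2/3, C:0, D:0, E:13, F:2/3, G:0, H:47/3, I:0.
H has the largest value, 47/3, making it the main broker — the node through which the most shortest paths run.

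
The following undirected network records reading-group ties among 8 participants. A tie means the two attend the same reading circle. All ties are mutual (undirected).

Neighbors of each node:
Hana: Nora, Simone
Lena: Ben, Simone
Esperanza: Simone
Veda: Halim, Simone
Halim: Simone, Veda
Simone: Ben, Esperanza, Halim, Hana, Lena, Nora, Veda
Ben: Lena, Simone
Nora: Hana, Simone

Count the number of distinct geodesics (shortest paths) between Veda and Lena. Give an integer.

The shortest distance is 2, and the only length-2 path is Veda–Simone–Lena. So there is exactly 1 shortest path.

1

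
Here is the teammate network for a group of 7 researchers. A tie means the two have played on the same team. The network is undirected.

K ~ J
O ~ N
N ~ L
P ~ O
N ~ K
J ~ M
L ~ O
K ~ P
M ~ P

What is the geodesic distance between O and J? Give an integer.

3

One shortest route is O – N – K – J, which uses 3 edges, and at distance 2 from O we only reach {K, M}, which does not include J. So d(O,J) = 3.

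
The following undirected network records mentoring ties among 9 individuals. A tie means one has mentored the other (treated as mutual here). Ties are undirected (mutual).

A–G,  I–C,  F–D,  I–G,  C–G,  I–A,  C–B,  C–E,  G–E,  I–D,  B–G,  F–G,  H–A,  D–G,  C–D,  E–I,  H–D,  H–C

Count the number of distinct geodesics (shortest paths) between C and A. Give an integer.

3

The shortest distance is 2. The length-2 paths are: C–I–A; C–H–A; C–G–A.
That gives 3 distinct shortest paths.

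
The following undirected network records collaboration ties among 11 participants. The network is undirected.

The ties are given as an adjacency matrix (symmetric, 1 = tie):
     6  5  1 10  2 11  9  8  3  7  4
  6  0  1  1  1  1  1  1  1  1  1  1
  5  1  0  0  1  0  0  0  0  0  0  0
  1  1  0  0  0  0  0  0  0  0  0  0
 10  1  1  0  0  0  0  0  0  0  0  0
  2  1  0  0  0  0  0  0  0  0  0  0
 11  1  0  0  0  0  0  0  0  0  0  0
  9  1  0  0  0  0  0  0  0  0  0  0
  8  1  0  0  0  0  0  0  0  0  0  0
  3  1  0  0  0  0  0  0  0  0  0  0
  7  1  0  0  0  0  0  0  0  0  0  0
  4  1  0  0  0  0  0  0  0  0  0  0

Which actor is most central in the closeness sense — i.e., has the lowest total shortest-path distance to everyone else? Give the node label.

Farness (sum of distances to all others) for each node — 1:19, 2:19, 3:19, 4:19, 5:18, 6:10, 7:19, 8:19, 9:19, 10:18, 11:19.
The smallest farness is 10, for 6, so 6 has the highest closeness.

6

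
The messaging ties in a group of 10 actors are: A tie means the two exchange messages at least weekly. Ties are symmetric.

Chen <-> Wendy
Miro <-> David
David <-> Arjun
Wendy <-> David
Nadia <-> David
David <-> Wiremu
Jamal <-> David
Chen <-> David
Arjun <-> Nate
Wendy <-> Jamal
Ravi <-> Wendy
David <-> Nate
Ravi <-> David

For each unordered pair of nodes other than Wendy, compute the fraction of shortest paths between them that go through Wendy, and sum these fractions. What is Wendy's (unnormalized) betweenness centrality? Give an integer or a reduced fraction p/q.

Pairs whose geodesics pass through Wendy — Chen–Ravi: 1/2; Chen–Jamal: 1/2; Ravi–Jamal: 1/2.
All other pairs contribute 0.
Summing the contributions gives betweenness(Wendy) = 3/2.

3/2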